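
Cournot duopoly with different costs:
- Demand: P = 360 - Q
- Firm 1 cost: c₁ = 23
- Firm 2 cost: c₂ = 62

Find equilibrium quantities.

q₁* = 125.33, q₂* = 86.33

Work:
Reaction: q₁ = (360 - 23 - q₂)/2
Reaction: q₂ = (360 - 62 - q₁)/2
Solve simultaneously:
q₁* = (360 - 2×23 + 62)/3 = 125.33
q₂* = (360 - 2×62 + 23)/3 = 86.33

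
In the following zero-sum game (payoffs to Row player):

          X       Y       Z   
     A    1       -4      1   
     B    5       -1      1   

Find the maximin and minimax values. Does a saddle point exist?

Maximin = -1, Minimax = -1, Saddle: True

Work:
Row minimums: [-4, -1] → maximin = -1
Column maximums: [5, -1, 1] → minimax = -1
Saddle point exists! Game value = -1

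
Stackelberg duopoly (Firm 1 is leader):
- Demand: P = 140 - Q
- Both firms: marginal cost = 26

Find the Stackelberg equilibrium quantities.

q₁* (leader) = 57.0, q₂* (follower) = 28.5

Work:
Follower's reaction: q₂ = (a - c - q₁)/2
Leader substitutes: π₁ = q₁·(a - q₁ - (a-c-q₁)/2 - c)
FOC: q₁* = (140 - 26)/2 = 57.00
Then: q₂* = (140 - 26 - 57.0)/2 = 28.50
Leader has first-mover advantage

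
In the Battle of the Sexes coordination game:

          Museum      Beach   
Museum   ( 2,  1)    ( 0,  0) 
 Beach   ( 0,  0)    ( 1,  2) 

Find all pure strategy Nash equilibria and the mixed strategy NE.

Pure NE: (Museum, Museum) and (Beach, Beach); Mixed NE: p = 0.6667, q = 0.3333

Work:
Check pure NE:
(Museum, Museum): (2, 1) - no unilateral deviation beneficial
(Beach, Beach): (1, 2) - no unilateral deviation beneficial
Mixed NE: P1 plays Museum with p = 0.6667, P2 plays Museum with q = 0.3333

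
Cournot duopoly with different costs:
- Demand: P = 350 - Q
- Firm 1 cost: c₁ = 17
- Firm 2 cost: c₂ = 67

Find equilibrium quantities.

q₁* = 127.67, q₂* = 77.67

Work:
Reaction: q₁ = (350 - 17 - q₂)/2
Reaction: q₂ = (350 - 67 - q₁)/2
Solve simultaneously:
q₁* = (350 - 2×17 + 67)/3 = 127.67
q₂* = (350 - 2×67 + 17)/3 = 77.67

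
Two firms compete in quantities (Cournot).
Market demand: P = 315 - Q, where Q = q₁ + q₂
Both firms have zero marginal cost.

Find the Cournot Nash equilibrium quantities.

q₁* = q₂* = 105.0; P* = 105.0

Work:
Profit: π_i = P·q_i = (a - q_i - q_j)·q_i
FOC: ∂π_i/∂q_i = a - 2q_i - q_j = 0
Reaction function: q_i = (315 - q_j)/2
Symmetry: q* = 315/3 = 105.0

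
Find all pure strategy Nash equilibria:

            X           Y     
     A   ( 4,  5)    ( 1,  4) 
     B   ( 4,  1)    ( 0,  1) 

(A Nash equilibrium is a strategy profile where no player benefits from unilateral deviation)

Nash equilibrium: (A, X), (B, X)

Work:
Best responses:
  P1 vs X: payoffs [4, 4] → best response A/B (payoff 4)
  P1 vs Y: payoffs [1, 0] → best response A (payoff 1)
  P2 vs A: payoffs [5, 4] → best response X (payoff 5)
  P2 vs B: payoffs [1, 1] → best response X/Y (payoff 1)
Mutual best responses: (A,X), (B,X) → Nash equilibria.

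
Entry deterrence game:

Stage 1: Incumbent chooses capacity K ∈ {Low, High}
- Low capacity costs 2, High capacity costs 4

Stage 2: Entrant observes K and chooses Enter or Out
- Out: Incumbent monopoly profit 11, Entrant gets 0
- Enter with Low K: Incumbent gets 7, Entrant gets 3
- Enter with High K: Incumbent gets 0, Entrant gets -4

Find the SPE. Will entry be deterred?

SPE: (High, Enter|Low, Out|High); Entry deterred. Incumbent net profit = 7

Work:
After Low K: Entrant enters (3 > 0)
After High K: Entrant stays out (-4 < 0)
Incumbent: Low → 7−2=5, High → 11−4=7
Incumbent chooses High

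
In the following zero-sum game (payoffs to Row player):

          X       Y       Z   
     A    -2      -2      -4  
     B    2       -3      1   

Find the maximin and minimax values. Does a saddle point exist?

Maximin = -3, Minimax = -2, Saddle: False

Work:
Row minimums: [-4, -3] → maximin = -3
Column maximums: [2, -2, 1] → minimax = -2
No saddle point (maximin ≠ minimax). Mixed strategy needed.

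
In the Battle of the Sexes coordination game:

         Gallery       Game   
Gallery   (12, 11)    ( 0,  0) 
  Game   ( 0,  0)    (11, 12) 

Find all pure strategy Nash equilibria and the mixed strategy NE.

Pure NE: (Gallery, Gallery) and (Game, Game); Mixed NE: p = 0.5217, q = 0.4783

Work:
Check pure NE:
(Gallery, Gallery): (12, 11) - no unilateral deviation beneficial
(Game, Game): (11, 12) - no unilateral deviation beneficial
Mixed NE: P1 plays Gallery with p = 0.5217, P2 plays Gallery with q = 0.4783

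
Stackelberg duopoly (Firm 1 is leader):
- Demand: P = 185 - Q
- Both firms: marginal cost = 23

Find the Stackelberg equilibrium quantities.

q₁* (leader) = 81.0, q₂* (follower) = 40.5

Work:
Follower's reaction: q₂ = (a - c - q₁)/2
Leader substitutes: π₁ = q₁·(a - q₁ - (a-c-q₁)/2 - c)
FOC: q₁* = (185 - 23)/2 = 81.00
Then: q₂* = (185 - 23 - 81.0)/2 = 40.50
Leader has first-mover advantage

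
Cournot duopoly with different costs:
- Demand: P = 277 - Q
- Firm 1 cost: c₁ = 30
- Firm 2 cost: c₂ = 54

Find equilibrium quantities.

q₁* = 90.33, q₂* = 66.33

Work:
Reaction: q₁ = (277 - 30 - q₂)/2
Reaction: q₂ = (277 - 54 - q₁)/2
Solve simultaneously:
q₁* = (277 - 2×30 + 54)/3 = 90.33
q₂* = (277 - 2×54 + 30)/3 = 66.33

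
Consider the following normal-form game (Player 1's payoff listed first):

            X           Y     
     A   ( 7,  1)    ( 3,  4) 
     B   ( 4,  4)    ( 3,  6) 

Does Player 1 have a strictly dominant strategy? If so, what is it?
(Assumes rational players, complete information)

No strictly dominant strategy exists for Player 1

Work:
A strategy strictly dominates another if it gives a strictly higher payoff against every opponent action. Compare each pair of P1's strategies column-by-column:
  A vs B: [7 vs 4, 3 vs 3] → A does not strictly dominate B (column Y: 3 ≤ 3)
  B vs A: [4 vs 7, 3 vs 3] → B does not strictly dominate A (column X: 4 ≤ 7)
No single strategy strictly dominates all others → no strictly dominant strategy.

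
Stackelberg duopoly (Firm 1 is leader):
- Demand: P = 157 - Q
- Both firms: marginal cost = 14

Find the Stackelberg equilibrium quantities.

q₁* (leader) = 71.5, q₂* (follower) = 35.75

Work:
Follower's reaction: q₂ = (a - c - q₁)/2
Leader substitutes: π₁ = q₁·(a - q₁ - (a-c-q₁)/2 - c)
FOC: q₁* = (157 - 14)/2 = 71.50
Then: q₂* = (157 - 14 - 71.5)/2 = 35.75
Leader has first-mover advantage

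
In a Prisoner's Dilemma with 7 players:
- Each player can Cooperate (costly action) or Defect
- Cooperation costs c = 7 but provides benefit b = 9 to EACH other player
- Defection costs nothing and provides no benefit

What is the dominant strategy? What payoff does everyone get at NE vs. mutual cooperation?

Dominant: Defect; NE payoff = 0; Coop payoff = 47

Work:
Defect dominates (saves cost c = 7, benefit to others is external)
NE: All defect → everyone gets 0
If all cooperate: each receives (6)×9 - 7 = 47
Social dilemma: 47 > 0 but NE gives 0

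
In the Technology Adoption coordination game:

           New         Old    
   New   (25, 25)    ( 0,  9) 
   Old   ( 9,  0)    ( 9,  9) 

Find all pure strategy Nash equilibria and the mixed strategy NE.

Pure NE: (New, New) and (Old, Old); Mixed NE: p = 0.36, q = 0.36

Work:
Check pure NE:
(New, New): (25, 25) - no unilateral deviation beneficial
(Old, Old): (9, 9) - no unilateral deviation beneficial
Mixed NE: P1 plays New with p = 0.36, P2 plays New with q = 0.36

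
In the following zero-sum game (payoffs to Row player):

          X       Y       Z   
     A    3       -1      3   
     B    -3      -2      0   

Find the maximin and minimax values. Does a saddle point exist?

Maximin = -1, Minimax = -1, Saddle: True

Work:
Row minimums: [-1, -3] → maximin = -1
Column maximums: [3, -1, 3] → minimax = -1
Saddle point exists! Game value = -1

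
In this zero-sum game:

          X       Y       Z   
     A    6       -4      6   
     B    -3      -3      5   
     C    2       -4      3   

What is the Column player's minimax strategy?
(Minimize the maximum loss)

Column should play Y, value = -3

Work:
Column player minimizes Row's maximum payoff:
Column X: max payoff to Row = 6
Column Y: max payoff to Row = -3
Column Z: max payoff to Row = 6
Minimum is -3, achieved by column Y.
Minimax strategy: Y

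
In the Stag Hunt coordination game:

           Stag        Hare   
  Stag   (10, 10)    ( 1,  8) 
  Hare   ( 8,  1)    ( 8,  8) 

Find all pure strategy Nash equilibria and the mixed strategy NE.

Pure NE: (Stag, Stag) and (Hare, Hare); Mixed NE: p = 0.7778, q = 0.7778

Work:
Check pure NE:
(Stag, Stag): (10, 10) - no unilateral deviation beneficial
(Hare, Hare): (8, 8) - no unilateral deviation beneficial
Mixed NE: P1 plays Stag with p = 0.7778, P2 plays Stag with q = 0.7778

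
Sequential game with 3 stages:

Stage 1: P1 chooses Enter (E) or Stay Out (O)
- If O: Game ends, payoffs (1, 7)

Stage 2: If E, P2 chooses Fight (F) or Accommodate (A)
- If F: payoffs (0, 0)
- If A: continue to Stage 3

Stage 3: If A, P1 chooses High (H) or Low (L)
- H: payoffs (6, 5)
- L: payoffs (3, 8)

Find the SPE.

SPE: (E, A, H); Outcome (6, 5)

Work:
Stage 3: P1 chooses H (6 vs 3)
Stage 2: P2: F->0, A->5 (anticipating H). Choose A
Stage 1: P1: O->1, E->6 (anticipating A, H). Choose E
SPE path: E -> A -> H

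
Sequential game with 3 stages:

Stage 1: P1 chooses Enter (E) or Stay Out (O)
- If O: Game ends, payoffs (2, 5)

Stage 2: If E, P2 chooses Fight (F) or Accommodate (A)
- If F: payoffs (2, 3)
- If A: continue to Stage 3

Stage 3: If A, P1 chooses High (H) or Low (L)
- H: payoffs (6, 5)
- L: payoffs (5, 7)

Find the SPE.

SPE: (E, A, H); Outcome (6, 5)

Work:
Stage 3: P1 chooses H (6 vs 5)
Stage 2: P2: F->3, A->5 (anticipating H). Choose A
Stage 1: P1: O->2, E->6 (anticipating A, H). Choose E
SPE path: E -> A -> H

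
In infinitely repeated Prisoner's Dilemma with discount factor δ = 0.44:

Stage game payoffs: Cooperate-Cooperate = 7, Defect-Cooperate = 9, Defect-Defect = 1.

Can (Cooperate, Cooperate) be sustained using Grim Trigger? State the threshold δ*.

δ* = 0.25; since δ = 0.44 ≥ 0.25, cooperation can be sustained

Work:
For Grim Trigger:
Cooperate forever: 7/(1-δ)
Defect then punished: 9 + 1·δ/(1-δ)
Need: 7/(1-δ) ≥ 9 + 1·δ/(1-δ)
Solving: δ ≥ (T-R)/(T-P) = (9-7)/(9-1) = 0.25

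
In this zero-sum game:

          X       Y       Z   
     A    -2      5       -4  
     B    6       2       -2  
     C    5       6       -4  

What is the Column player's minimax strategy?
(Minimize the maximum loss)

Column should play Z, value = -2

Work:
Column player minimizes Row's maximum payoff:
Column X: max payoff to Row = 6
Column Y: max payoff to Row = 6
Column Z: max payoff to Row = -2
Minimum is -2, achieved by column Z.
Minimax strategy: Z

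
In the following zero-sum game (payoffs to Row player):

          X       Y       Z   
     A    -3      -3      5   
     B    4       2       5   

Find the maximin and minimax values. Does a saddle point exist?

Maximin = 2, Minimax = 2, Saddle: True

Work:
Row minimums: [-3, 2] → maximin = 2
Column maximums: [4, 2, 5] → minimax = 2
Saddle point exists! Game value = 2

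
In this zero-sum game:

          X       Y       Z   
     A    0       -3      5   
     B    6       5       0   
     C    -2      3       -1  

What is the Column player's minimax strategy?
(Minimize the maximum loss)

Column should play Y or Z (all achieve the minimum), value = 5

Work:
Column player minimizes Row's maximum payoff:
Column X: max payoff to Row = 6
Column Y: max payoff to Row = 5
Column Z: max payoff to Row = 5
Minimum is 5, achieved by columns Y, Z (tied).
Each of Y or Z is a minimax strategy.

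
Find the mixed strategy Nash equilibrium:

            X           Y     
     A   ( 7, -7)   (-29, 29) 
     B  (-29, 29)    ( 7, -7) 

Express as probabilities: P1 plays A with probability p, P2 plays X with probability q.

p = 0.5, q = 0.5

Work:
Find probabilities that make opponent indifferent:
P2 chooses q to make P1 indifferent between A and B
P1 chooses p to make P2 indifferent between X and Y
Mixed NE: P1 plays (A: 0.5, B: 0.5), P2 plays (X: 0.5, Y: 0.5)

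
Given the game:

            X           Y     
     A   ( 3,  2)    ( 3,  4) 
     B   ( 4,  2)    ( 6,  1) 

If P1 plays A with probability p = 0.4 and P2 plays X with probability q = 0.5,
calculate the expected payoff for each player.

E[P1] = 4.2, E[P2] = 2.1

Work:
E[P1] = p·q·π₁(A,X) + p·(1-q)·π₁(A,Y) + (1-p)·q·π₁(B,X) + (1-p)·(1-q)·π₁(B,Y)
= 0.4·0.5·3 + 0.4·0.5·3 + 0.6·0.5·4 + 0.6·0.5·6
= 4.2

E[P2] = 2.1 (similar calculation)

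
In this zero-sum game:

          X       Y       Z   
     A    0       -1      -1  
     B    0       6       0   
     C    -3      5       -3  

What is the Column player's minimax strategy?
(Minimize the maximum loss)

Column should play X or Z (all achieve the minimum), value = 0

Work:
Column player minimizes Row's maximum payoff:
Column X: max payoff to Row = 0
Column Y: max payoff to Row = 6
Column Z: max payoff to Row = 0
Minimum is 0, achieved by columns X, Z (tied).
Each of X or Z is a minimax strategy.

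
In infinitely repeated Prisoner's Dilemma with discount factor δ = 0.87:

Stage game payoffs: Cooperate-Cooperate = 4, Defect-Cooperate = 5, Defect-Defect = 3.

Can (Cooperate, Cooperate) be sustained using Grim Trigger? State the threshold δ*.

δ* = 0.5; since δ = 0.87 ≥ 0.5, cooperation can be sustained

Work:
For Grim Trigger:
Cooperate forever: 4/(1-δ)
Defect then punished: 5 + 3·δ/(1-δ)
Need: 4/(1-δ) ≥ 5 + 3·δ/(1-δ)
Solving: δ ≥ (T-R)/(T-P) = (5-4)/(5-3) = 0.5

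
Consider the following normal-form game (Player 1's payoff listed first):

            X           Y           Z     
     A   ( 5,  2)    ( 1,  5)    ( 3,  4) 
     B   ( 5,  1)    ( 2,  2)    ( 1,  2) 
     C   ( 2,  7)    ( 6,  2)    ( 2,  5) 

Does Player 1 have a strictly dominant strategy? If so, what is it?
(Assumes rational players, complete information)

No strictly dominant strategy exists for Player 1

Work:
A strategy strictly dominates another if it gives a strictly higher payoff against every opponent action. Compare each pair of P1's strategies column-by-column:
  A vs B: [5 vs 5, 1 vs 2, 3 vs 1] → A does not strictly dominate B (column X: 5 ≤ 5)
  A vs C: [5 vs 2, 1 vs 6, 3 vs 2] → A does not strictly dominate C (column Y: 1 ≤ 6)
  B vs A: [5 vs 5, 2 vs 1, 1 vs 3] → B does not strictly dominate A (column X: 5 ≤ 5)
  B vs C: [5 vs 2, 2 vs 6, 1 vs 2] → B does not strictly dominate C (column Y: 2 ≤ 6)
  C vs A: [2 vs 5, 6 vs 1, 2 vs 3] → C does not strictly dominate A (column X: 2 ≤ 5)
  C vs B: [2 vs 5, 6 vs 2, 2 vs 1] → C does not strictly dominate B (column X: 2 ≤ 5)
No single strategy strictly dominates all others → no strictly dominant strategy.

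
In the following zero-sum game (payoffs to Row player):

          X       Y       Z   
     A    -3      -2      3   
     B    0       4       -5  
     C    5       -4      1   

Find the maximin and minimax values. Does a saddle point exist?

Maximin = -3, Minimax = 3, Saddle: False

Work:
Row minimums: [-3, -5, -4] → maximin = -3
Column maximums: [5, 4, 3] → minimax = 3
No saddle point (maximin ≠ minimax). Mixed strategy needed.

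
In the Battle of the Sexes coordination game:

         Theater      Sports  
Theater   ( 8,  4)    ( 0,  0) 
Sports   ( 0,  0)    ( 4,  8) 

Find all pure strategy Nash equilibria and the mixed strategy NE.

Pure NE: (Theater, Theater) and (Sports, Sports); Mixed NE: p = 0.6667, q = 0.3333

Work:
Check pure NE:
(Theater, Theater): (8, 4) - no unilateral deviation beneficial
(Sports, Sports): (4, 8) - no unilateral deviation beneficial
Mixed NE: P1 plays Theater with p = 0.6667, P2 plays Theater with q = 0.3333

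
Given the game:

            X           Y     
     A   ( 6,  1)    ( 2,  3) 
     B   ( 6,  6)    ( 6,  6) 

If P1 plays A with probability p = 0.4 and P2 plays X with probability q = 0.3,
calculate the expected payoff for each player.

E[P1] = 4.88, E[P2] = 4.56

Work:
E[P1] = p·q·π₁(A,X) + p·(1-q)·π₁(A,Y) + (1-p)·q·π₁(B,X) + (1-p)·(1-q)·π₁(B,Y)
= 0.4·0.3·6 + 0.4·0.7·2 + 0.6·0.3·6 + 0.6·0.7·6
= 4.88

E[P2] = 4.56 (similar calculation)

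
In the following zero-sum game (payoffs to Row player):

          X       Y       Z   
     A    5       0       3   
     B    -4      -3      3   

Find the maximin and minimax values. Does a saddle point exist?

Maximin = 0, Minimax = 0, Saddle: True

Work:
Row minimums: [0, -4] → maximin = 0
Column maximums: [5, 0, 3] → minimax = 0
Saddle point exists! Game value = 0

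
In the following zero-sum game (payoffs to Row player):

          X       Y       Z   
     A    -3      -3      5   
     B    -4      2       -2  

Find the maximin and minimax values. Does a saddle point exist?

Maximin = -3, Minimax = -3, Saddle: True

Work:
Row minimums: [-3, -4] → maximin = -3
Column maximums: [-3, 2, 5] → minimax = -3
Saddle point exists! Game value = -3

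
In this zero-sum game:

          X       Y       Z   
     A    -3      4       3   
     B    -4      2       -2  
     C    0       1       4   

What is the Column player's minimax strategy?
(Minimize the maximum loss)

Column should play X, value = 0

Work:
Column player minimizes Row's maximum payoff:
Column X: max payoff to Row = 0
Column Y: max payoff to Row = 4
Column Z: max payoff to Row = 4
Minimum is 0, achieved by column X.
Minimax strategy: X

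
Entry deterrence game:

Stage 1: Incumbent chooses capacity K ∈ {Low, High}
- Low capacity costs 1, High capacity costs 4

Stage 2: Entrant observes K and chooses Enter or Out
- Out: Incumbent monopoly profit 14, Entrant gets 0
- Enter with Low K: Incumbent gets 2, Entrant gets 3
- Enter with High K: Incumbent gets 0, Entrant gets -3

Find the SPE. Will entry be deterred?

SPE: (High, Enter|Low, Out|High); Entry deterred. Incumbent net profit = 10

Work:
After Low K: Entrant enters (3 > 0)
After High K: Entrant stays out (-3 < 0)
Incumbent: Low → 2−1=1, High → 14−4=10
Incumbent chooses High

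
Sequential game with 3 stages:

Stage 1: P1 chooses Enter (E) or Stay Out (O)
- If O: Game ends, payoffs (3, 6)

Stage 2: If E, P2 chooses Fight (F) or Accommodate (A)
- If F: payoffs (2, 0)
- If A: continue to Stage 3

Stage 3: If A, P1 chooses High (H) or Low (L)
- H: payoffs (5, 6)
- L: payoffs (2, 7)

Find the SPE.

SPE: (E, A, H); Outcome (5, 6)

Work:
Stage 3: P1 chooses H (5 vs 2)
Stage 2: P2: F->0, A->6 (anticipating H). Choose A
Stage 1: P1: O->3, E->5 (anticipating A, H). Choose E
SPE path: E -> A -> H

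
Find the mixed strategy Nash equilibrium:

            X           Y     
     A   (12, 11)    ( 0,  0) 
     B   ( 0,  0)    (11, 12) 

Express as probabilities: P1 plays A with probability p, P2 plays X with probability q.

p = 0.5217, q = 0.4783

Work:
Find probabilities that make opponent indifferent:
P2 chooses q to make P1 indifferent between A and B
P1 chooses p to make P2 indifferent between X and Y
Mixed NE: P1 plays (A: 0.5217, B: 0.4783), P2 plays (X: 0.4783, Y: 0.5217)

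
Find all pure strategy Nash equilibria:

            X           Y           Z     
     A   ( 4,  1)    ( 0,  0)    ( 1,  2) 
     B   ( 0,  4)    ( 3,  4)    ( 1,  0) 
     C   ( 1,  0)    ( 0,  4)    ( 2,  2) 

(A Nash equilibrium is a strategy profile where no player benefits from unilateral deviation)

Nash equilibrium: (B, Y)

Work:
Best responses:
  P1 vs X: payoffs [4, 0, 1] → best response A (payoff 4)
  P1 vs Y: payoffs [0, 3, 0] → best response B (payoff 3)
  P1 vs Z: payoffs [1, 1, 2] → best response C (payoff 2)
  P2 vs A: payoffs [1, 0, 2] → best response Z (payoff 2)
  P2 vs B: payoffs [4, 4, 0] → best response X/Y (payoff 4)
  P2 vs C: payoffs [0, 4, 2] → best response Y (payoff 4)
Mutual best responses: (B,Y) → Nash equilibria.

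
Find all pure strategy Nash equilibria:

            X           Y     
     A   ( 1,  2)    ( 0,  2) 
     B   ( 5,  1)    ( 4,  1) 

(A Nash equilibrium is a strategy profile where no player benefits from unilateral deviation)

Nash equilibrium: (B, X), (B, Y)

Work:
Best responses:
  P1 vs X: payoffs [1, 5] → best response B (payoff 5)
  P1 vs Y: payoffs [0, 4] → best response B (payoff 4)
  P2 vs A: payoffs [2, 2] → best response X/Y (payoff 2)
  P2 vs B: payoffs [1, 1] → best response X/Y (payoff 1)
Mutual best responses: (B,X), (B,Y) → Nash equilibria.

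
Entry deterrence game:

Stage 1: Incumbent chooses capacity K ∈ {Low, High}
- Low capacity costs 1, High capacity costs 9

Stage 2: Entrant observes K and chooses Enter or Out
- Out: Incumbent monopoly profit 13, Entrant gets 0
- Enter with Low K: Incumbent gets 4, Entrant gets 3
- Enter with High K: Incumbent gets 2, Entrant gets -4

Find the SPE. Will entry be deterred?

SPE: (High, Enter|Low, Out|High); Entry deterred. Incumbent net profit = 4

Work:
After Low K: Entrant enters (3 > 0)
After High K: Entrant stays out (-4 < 0)
Incumbent: Low → 4−1=3, High → 13−9=4
Incumbent chooses High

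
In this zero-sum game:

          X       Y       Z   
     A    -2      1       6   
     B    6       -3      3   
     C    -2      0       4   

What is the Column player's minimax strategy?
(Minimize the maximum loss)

Column should play Y, value = 1

Work:
Column player minimizes Row's maximum payoff:
Column X: max payoff to Row = 6
Column Y: max payoff to Row = 1
Column Z: max payoff to Row = 6
Minimum is 1, achieved by column Y.
Minimax strategy: Y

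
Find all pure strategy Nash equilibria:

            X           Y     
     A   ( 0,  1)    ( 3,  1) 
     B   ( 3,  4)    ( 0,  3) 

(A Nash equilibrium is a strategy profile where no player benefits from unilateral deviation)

Nash equilibrium: (A, Y), (B, X)

Work:
Best responses:
  P1 vs X: payoffs [0, 3] → best response B (payoff 3)
  P1 vs Y: payoffs [3, 0] → best response A (payoff 3)
  P2 vs A: payoffs [1, 1] → best response X/Y (payoff 1)
  P2 vs B: payoffs [4, 3] → best response X (payoff 4)
Mutual best responses: (A,Y), (B,X) → Nash equilibria.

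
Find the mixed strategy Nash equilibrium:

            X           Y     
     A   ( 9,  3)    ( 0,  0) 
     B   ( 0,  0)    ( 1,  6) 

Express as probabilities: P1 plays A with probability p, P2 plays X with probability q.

p = 0.6667, q = 0.1

Work:
Find probabilities that make opponent indifferent:
P2 chooses q to make P1 indifferent between A and B
P1 chooses p to make P2 indifferent between X and Y
Mixed NE: P1 plays (A: 0.6667, B: 0.3333), P2 plays (X: 0.1, Y: 0.9)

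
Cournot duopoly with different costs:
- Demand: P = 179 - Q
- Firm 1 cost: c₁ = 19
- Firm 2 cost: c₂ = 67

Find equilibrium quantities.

q₁* = 69.33, q₂* = 21.33

Work:
Reaction: q₁ = (179 - 19 - q₂)/2
Reaction: q₂ = (179 - 67 - q₁)/2
Solve simultaneously:
q₁* = (179 - 2×19 + 67)/3 = 69.33
q₂* = (179 - 2×67 + 19)/3 = 21.33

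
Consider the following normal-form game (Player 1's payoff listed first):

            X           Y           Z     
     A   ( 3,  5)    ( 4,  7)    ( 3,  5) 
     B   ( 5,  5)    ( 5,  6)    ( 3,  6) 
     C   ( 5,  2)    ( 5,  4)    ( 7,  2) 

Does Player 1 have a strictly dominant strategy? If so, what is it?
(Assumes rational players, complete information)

No strictly dominant strategy exists for Player 1

Work:
A strategy strictly dominates another if it gives a strictly higher payoff against every opponent action. Compare each pair of P1's strategies column-by-column:
  A vs B: [3 vs 5, 4 vs 5, 3 vs 3] → A does not strictly dominate B (column X: 3 ≤ 5)
  A vs C: [3 vs 5, 4 vs 5, 3 vs 7] → A does not strictly dominate C (column X: 3 ≤ 5)
  B vs A: [5 vs 3, 5 vs 4, 3 vs 3] → B does not strictly dominate A (column Z: 3 ≤ 3)
  B vs C: [5 vs 5, 5 vs 5, 3 vs 7] → B does not strictly dominate C (column X: 5 ≤ 5)
  C vs A: [5 vs 3, 5 vs 4, 7 vs 3] → C strictly dominates A
  C vs B: [5 vs 5, 5 vs 5, 7 vs 3] → C does not strictly dominate B (column X: 5 ≤ 5)
No single strategy strictly dominates all others → no strictly dominant strategy.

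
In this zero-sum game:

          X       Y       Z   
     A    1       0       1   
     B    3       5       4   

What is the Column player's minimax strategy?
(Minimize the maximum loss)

Column should play X, value = 3

Work:
Column player minimizes Row's maximum payoff:
Column X: max payoff to Row = 3
Column Y: max payoff to Row = 5
Column Z: max payoff to Row = 4
Minimum is 3, achieved by column X.
Minimax strategy: X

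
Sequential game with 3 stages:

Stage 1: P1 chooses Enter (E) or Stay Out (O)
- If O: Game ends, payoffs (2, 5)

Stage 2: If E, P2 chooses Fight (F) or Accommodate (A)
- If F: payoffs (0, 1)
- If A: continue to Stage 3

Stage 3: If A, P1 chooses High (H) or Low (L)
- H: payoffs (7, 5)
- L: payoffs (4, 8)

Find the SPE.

SPE: (E, A, H); Outcome (7, 5)

Work:
Stage 3: P1 chooses H (7 vs 4)
Stage 2: P2: F->1, A->5 (anticipating H). Choose A
Stage 1: P1: O->2, E->7 (anticipating A, H). Choose E
SPE path: E -> A -> H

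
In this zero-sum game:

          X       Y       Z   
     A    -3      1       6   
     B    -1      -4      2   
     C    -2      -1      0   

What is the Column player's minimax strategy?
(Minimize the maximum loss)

Column should play X, value = -1

Work:
Column player minimizes Row's maximum payoff:
Column X: max payoff to Row = -1
Column Y: max payoff to Row = 1
Column Z: max payoff to Row = 6
Minimum is -1, achieved by column X.
Minimax strategy: X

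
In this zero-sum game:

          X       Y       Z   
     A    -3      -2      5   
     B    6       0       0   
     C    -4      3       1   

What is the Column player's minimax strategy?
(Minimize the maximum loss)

Column should play Y, value = 3

Work:
Column player minimizes Row's maximum payoff:
Column X: max payoff to Row = 6
Column Y: max payoff to Row = 3
Column Z: max payoff to Row = 5
Minimum is 3, achieved by column Y.
Minimax strategy: Y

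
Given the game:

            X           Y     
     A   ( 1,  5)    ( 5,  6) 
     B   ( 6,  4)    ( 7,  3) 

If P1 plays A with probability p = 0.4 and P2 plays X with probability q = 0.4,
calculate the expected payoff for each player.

E[P1] = 5.32, E[P2] = 4.28

Work:
E[P1] = p·q·π₁(A,X) + p·(1-q)·π₁(A,Y) + (1-p)·q·π₁(B,X) + (1-p)·(1-q)·π₁(B,Y)
= 0.4·0.4·1 + 0.4·0.6·5 + 0.6·0.4·6 + 0.6·0.6·7
= 5.32

E[P2] = 4.28 (similar calculation)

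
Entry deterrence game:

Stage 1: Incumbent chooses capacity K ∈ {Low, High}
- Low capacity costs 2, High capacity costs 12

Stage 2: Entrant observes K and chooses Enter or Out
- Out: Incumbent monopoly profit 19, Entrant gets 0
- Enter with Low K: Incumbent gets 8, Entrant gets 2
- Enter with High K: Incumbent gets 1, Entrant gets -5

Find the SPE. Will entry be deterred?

SPE: (High, Enter|Low, Out|High); Entry deterred. Incumbent net profit = 7

Work:
After Low K: Entrant enters (2 > 0)
After High K: Entrant stays out (-5 < 0)
Incumbent: Low → 8−2=6, High → 19−12=7
Incumbent chooses High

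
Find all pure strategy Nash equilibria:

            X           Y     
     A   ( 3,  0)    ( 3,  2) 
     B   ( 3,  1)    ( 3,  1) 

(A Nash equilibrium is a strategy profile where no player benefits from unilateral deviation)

Nash equilibrium: (A, Y), (B, X), (B, Y)

Work:
Best responses:
  P1 vs X: payoffs [3, 3] → best response A/B (payoff 3)
  P1 vs Y: payoffs [3, 3] → best response A/B (payoff 3)
  P2 vs A: payoffs [0, 2] → best response Y (payoff 2)
  P2 vs B: payoffs [1, 1] → best response X/Y (payoff 1)
Mutual best responses: (A,Y), (B,X), (B,Y) → Nash equilibria.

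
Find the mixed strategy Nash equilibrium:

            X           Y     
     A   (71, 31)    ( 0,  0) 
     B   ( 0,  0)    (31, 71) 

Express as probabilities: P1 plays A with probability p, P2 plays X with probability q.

p = 0.6961, q = 0.3039

Work:
Find probabilities that make opponent indifferent:
P2 chooses q to make P1 indifferent between A and B
P1 chooses p to make P2 indifferent between X and Y
Mixed NE: P1 plays (A: 0.6961, B: 0.3039), P2 plays (X: 0.3039, Y: 0.6961)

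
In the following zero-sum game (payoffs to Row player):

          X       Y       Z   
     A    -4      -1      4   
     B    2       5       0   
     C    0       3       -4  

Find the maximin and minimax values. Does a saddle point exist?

Maximin = 0, Minimax = 2, Saddle: False

Work:
Row minimums: [-4, 0, -4] → maximin = 0
Column maximums: [2, 5, 4] → minimax = 2
No saddle point (maximin ≠ minimax). Mixed strategy needed.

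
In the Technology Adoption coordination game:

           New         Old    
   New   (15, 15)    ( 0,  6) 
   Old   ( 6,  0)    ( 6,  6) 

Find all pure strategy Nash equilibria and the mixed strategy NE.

Pure NE: (New, New) and (Old, Old); Mixed NE: p = 0.4, q = 0.4

Work:
Check pure NE:
(New, New): (15, 15) - no unilateral deviation beneficial
(Old, Old): (6, 6) - no unilateral deviation beneficial
Mixed NE: P1 plays New with p = 0.4, P2 plays New with q = 0.4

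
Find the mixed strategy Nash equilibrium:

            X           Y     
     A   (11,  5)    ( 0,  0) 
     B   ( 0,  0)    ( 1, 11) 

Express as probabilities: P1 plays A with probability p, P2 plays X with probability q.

p = 0.6875, q = 0.0833

Work:
Find probabilities that make opponent indifferent:
P2 chooses q to make P1 indifferent between A and B
P1 chooses p to make P2 indifferent between X and Y
Mixed NE: P1 plays (A: 0.6875, B: 0.3125), P2 plays (X: 0.0833, Y: 0.9167)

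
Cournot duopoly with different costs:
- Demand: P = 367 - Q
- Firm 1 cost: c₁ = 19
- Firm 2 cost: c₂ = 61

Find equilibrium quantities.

q₁* = 130.0, q₂* = 88.0

Work:
Reaction: q₁ = (367 - 19 - q₂)/2
Reaction: q₂ = (367 - 61 - q₁)/2
Solve simultaneously:
q₁* = (367 - 2×19 + 61)/3 = 130.0
q₂* = (367 - 2×61 + 19)/3 = 88.0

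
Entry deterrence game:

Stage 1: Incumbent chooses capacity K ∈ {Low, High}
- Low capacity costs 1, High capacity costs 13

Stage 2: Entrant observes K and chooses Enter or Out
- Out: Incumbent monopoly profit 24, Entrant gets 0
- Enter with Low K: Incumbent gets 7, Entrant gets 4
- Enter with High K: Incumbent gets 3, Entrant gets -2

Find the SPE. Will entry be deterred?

SPE: (High, Enter|Low, Out|High); Entry deterred. Incumbent net profit = 11

Work:
After Low K: Entrant enters (4 > 0)
After High K: Entrant stays out (-2 < 0)
Incumbent: Low → 7−1=6, High → 24−13=11
Incumbent chooses High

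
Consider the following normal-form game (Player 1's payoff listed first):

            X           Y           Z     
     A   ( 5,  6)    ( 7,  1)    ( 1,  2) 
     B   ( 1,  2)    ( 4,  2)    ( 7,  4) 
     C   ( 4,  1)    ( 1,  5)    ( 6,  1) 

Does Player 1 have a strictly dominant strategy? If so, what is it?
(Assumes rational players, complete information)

No strictly dominant strategy exists for Player 1

Work:
A strategy strictly dominates another if it gives a strictly higher payoff against every opponent action. Compare each pair of P1's strategies column-by-column:
  A vs B: [5 vs 1, 7 vs 4, 1 vs 7] → A does not strictly dominate B (column Z: 1 ≤ 7)
  A vs C: [5 vs 4, 7 vs 1, 1 vs 6] → A does not strictly dominate C (column Z: 1 ≤ 6)
  B vs A: [1 vs 5, 4 vs 7, 7 vs 1] → B does not strictly dominate A (column X: 1 ≤ 5)
  B vs C: [1 vs 4, 4 vs 1, 7 vs 6] → B does not strictly dominate C (column X: 1 ≤ 4)
  C vs A: [4 vs 5, 1 vs 7, 6 vs 1] → C does not strictly dominate A (column X: 4 ≤ 5)
  C vs B: [4 vs 1, 1 vs 4, 6 vs 7] → C does not strictly dominate B (column Y: 1 ≤ 4)
No single strategy strictly dominates all others → no strictly dominant strategy.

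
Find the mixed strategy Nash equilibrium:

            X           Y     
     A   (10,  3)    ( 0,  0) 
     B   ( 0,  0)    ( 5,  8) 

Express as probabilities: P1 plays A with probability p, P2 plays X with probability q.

p = 0.7273, q = 0.3333

Work:
Find probabilities that make opponent indifferent:
P2 chooses q to make P1 indifferent between A and B
P1 chooses p to make P2 indifferent between X and Y
Mixed NE: P1 plays (A: 0.7273, B: 0.2727), P2 plays (X: 0.3333, Y: 0.6667)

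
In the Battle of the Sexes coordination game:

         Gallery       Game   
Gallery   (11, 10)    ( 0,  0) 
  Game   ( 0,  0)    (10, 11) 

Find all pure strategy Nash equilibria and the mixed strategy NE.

Pure NE: (Gallery, Gallery) and (Game, Game); Mixed NE: p = 0.5238, q = 0.4762

Work:
Check pure NE:
(Gallery, Gallery): (11, 10) - no unilateral deviation beneficial
(Game, Game): (10, 11) - no unilateral deviation beneficial
Mixed NE: P1 plays Gallery with p = 0.5238, P2 plays Gallery with q = 0.4762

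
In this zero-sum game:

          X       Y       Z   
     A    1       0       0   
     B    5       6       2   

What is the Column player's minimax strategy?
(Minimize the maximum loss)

Column should play Z, value = 2

Work:
Column player minimizes Row's maximum payoff:
Column X: max payoff to Row = 5
Column Y: max payoff to Row = 6
Column Z: max payoff to Row = 2
Minimum is 2, achieved by column Z.
Minimax strategy: Z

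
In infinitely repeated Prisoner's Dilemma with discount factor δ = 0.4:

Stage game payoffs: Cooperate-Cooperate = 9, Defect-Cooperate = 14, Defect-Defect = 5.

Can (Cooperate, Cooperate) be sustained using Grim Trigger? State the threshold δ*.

δ* = 0.5556; since δ = 0.4 < 0.5556, cooperation cannot be sustained

Work:
For Grim Trigger:
Cooperate forever: 9/(1-δ)
Defect then punished: 14 + 5·δ/(1-δ)
Need: 9/(1-δ) ≥ 14 + 5·δ/(1-δ)
Solving: δ ≥ (T-R)/(T-P) = (14-9)/(14-5) = 0.5556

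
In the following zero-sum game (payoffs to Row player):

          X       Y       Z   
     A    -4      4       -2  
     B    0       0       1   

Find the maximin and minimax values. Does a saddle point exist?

Maximin = 0, Minimax = 0, Saddle: True

Work:
Row minimums: [-4, 0] → maximin = 0
Column maximums: [0, 4, 1] → minimax = 0
Saddle point exists! Game value = 0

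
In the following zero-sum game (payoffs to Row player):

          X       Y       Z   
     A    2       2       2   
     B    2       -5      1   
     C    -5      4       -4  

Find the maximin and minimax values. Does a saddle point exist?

Maximin = 2, Minimax = 2, Saddle: True

Work:
Row minimums: [2, -5, -5] → maximin = 2
Column maximums: [2, 4, 2] → minimax = 2
Saddle point exists! Game value = 2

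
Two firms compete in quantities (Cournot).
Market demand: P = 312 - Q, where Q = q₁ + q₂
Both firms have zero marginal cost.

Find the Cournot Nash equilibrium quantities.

q₁* = q₂* = 104.0; P* = 104.0

Work:
Profit: π_i = P·q_i = (a - q_i - q_j)·q_i
FOC: ∂π_i/∂q_i = a - 2q_i - q_j = 0
Reaction function: q_i = (312 - q_j)/2
Symmetry: q* = 312/3 = 104.0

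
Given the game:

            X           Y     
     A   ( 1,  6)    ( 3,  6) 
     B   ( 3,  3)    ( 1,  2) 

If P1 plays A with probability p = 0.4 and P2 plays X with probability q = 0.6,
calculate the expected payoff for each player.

E[P1] = 2.04, E[P2] = 3.96

Work:
E[P1] = p·q·π₁(A,X) + p·(1-q)·π₁(A,Y) + (1-p)·q·π₁(B,X) + (1-p)·(1-q)·π₁(B,Y)
= 0.4·0.6·1 + 0.4·0.4·3 + 0.6·0.6·3 + 0.6·0.4·1
= 2.04

E[P2] = 3.96 (similar calculation)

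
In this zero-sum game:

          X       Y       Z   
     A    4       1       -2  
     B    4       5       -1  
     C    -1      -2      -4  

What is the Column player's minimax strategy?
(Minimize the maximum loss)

Column should play Z, value = -1

Work:
Column player minimizes Row's maximum payoff:
Column X: max payoff to Row = 4
Column Y: max payoff to Row = 5
Column Z: max payoff to Row = -1
Minimum is -1, achieved by column Z.
Minimax strategy: Z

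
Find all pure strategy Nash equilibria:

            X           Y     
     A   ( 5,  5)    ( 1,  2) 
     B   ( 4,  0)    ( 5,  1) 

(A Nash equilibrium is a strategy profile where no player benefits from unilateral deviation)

Nash equilibrium: (A, X), (B, Y)

Work:
Best responses:
  P1 vs X: payoffs [5, 4] → best response A (payoff 5)
  P1 vs Y: payoffs [1, 5] → best response B (payoff 5)
  P2 vs A: payoffs [5, 2] → best response X (payoff 5)
  P2 vs B: payoffs [0, 1] → best response Y (payoff 1)
Mutual best responses: (A,X), (B,Y) → Nash equilibria.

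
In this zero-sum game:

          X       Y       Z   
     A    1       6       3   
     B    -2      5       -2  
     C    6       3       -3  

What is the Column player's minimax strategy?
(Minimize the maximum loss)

Column should play Z, value = 3

Work:
Column player minimizes Row's maximum payoff:
Column X: max payoff to Row = 6
Column Y: max payoff to Row = 6
Column Z: max payoff to Row = 3
Minimum is 3, achieved by column Z.
Minimax strategy: Z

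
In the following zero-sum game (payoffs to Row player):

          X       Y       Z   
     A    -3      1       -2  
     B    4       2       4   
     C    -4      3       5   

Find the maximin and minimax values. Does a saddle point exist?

Maximin = 2, Minimax = 3, Saddle: False

Work:
Row minimums: [-3, 2, -4] → maximin = 2
Column maximums: [4, 3, 5] → minimax = 3
No saddle point (maximin ≠ minimax). Mixed strategy needed.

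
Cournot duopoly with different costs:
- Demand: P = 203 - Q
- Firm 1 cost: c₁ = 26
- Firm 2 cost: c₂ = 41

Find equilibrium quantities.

q₁* = 64.0, q₂* = 49.0

Work:
Reaction: q₁ = (203 - 26 - q₂)/2
Reaction: q₂ = (203 - 41 - q₁)/2
Solve simultaneously:
q₁* = (203 - 2×26 + 41)/3 = 64.0
q₂* = (203 - 2×41 + 26)/3 = 49.0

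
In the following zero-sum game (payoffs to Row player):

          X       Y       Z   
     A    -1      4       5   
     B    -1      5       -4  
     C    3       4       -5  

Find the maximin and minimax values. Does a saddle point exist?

Maximin = -1, Minimax = 3, Saddle: False

Work:
Row minimums: [-1, -4, -5] → maximin = -1
Column maximums: [3, 5, 5] → minimax = 3
No saddle point (maximin ≠ minimax). Mixed strategy needed.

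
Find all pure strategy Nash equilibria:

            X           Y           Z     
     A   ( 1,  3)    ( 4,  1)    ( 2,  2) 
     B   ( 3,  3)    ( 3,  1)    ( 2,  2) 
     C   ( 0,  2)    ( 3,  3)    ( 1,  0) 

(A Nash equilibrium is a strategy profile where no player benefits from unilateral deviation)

Nash equilibrium: (B, X)

Work:
Best responses:
  P1 vs X: payoffs [1, 3, 0] → best response B (payoff 3)
  P1 vs Y: payoffs [4, 3, 3] → best response A (payoff 4)
  P1 vs Z: payoffs [2, 2, 1] → best response A/B (payoff 2)
  P2 vs A: payoffs [3, 1, 2] → best response X (payoff 3)
  P2 vs B: payoffs [3, 1, 2] → best response X (payoff 3)
  P2 vs C: payoffs [2, 3, 0] → best response Y (payoff 3)
Mutual best responses: (B,X) → Nash equilibria.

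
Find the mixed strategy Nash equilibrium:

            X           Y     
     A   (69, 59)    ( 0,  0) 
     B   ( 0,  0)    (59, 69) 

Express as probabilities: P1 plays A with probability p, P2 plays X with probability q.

p = 0.5391, q = 0.4609

Work:
Find probabilities that make opponent indifferent:
P2 chooses q to make P1 indifferent between A and B
P1 chooses p to make P2 indifferent between X and Y
Mixed NE: P1 plays (A: 0.5391, B: 0.4609), P2 plays (X: 0.4609, Y: 0.5391)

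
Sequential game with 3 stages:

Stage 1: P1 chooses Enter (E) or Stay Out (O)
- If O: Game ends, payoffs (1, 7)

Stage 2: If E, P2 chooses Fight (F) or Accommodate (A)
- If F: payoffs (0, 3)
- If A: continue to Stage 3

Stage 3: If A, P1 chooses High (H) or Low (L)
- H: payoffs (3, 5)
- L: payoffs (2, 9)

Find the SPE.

SPE: (E, A, H); Outcome (3, 5)

Work:
Stage 3: P1 chooses H (3 vs 2)
Stage 2: P2: F->3, A->5 (anticipating H). Choose A
Stage 1: P1: O->1, E->3 (anticipating A, H). Choose E
SPE path: E -> A -> H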